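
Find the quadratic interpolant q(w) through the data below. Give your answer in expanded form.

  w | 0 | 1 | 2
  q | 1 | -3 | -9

Build the Lagrange basis polynomials:
L_0(w) = (w - 1)(w - 2) / [2] = (1/2)w^2 - (3/2)w + 1
L_1(w) = w(w - 2) / [-1] = -w^2 + 2w
L_2(w) = w(w - 1) / [2] = (1/2)w^2 - (1/2)w
q(w) = 1·L_0 + (-3)·L_1 + (-9)·L_2
  1·L_0(w) = (1/2)w^2 - (3/2)w + 1
  (-3)·L_1(w) = 3w^2 - 6w
  (-9)·L_2(w) = -(9/2)w^2 + (9/2)w
Adding term by term: -w^2 - 3w + 1

q(w) = -w^2 - 3w + 1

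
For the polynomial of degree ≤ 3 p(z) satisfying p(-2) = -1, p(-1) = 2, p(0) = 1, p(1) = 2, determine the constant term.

1

L_0(z) = (z + 1)z(z - 1) / [-6] = -(1/6)z^3 + (1/6)z
L_1(z) = (z + 2)z(z - 1) / [2] = (1/2)z^3 + (1/2)z^2 - z
L_2(z) = (z + 2)(z + 1)(z - 1) / [-2] = -(1/2)z^3 - z^2 + (1/2)z + 1
L_3(z) = (z + 2)(z + 1)z / [6] = (1/6)z^3 + (1/2)z^2 + (1/3)z
p(z) = (-1)·L_0 + 2·L_1 + 1·L_2 + 2·L_3
Only the constant term is needed; take it from each L_i and combine:
(-1)·(0) + 2·(0) + 1·(1) + 2·(0) = 1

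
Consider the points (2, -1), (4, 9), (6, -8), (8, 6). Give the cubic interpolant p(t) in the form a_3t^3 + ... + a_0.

Newton's divided differences:
p[2,4] = (9 - (-1)) / (4 - 2) = 5
p[4,6] = (-8 - 9) / (6 - 4) = -17/2
p[6,8] = (6 - (-8)) / (8 - 6) = 7
p[2,4,6] = (-17/2 - 5) / (6 - 2) = -27/8
p[4,6,8] = (7 - (-17/2)) / (8 - 4) = 31/8
p[2,4,6,8] = (31/8 - (-27/8)) / (8 - 2) = 29/24
p(t) = -1 + 5·(t - 2) + (-27/8)·(t - 2)(t - 4) + (29/24)·(t - 2)(t - 4)(t - 6)
Expanding: p(t) = (29/24)t^3 - (143/8)t^2 + (941/12)t - 96

p(t) = (29/24)t^3 - (143/8)t^2 + (941/12)t - 96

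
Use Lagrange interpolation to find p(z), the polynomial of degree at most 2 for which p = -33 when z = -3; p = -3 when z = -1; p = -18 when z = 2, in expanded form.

p(z) = -4z^2 - z

L_0(z) = (z + 1)(z - 2) / [10] = (1/10)z^2 - (1/10)z - 1/5
L_1(z) = (z + 3)(z - 2) / [-6] = -(1/6)z^2 - (1/6)z + 1
L_2(z) = (z + 3)(z + 1) / [15] = (1/15)z^2 + (4/15)z + 1/5
p(z) = (-33)·L_0 + (-3)·L_1 + (-18)·L_2
  (-33)·L_0(z) = -(33/10)z^2 + (33/10)z + 33/5
  (-3)·L_1(z) = (1/2)z^2 + (1/2)z - 3
  (-18)·L_2(z) = -(6/5)z^2 - (24/5)z - 18/5
Adding term by term: -4z^2 - z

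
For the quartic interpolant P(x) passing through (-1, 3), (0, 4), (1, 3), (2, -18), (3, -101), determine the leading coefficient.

-1

Build the Lagrange basis polynomials:
L_0(x) = x(x - 1)(x - 2)(x - 3) / [24] = (1/24)x^4 - (1/4)x^3 + (11/24)x^2 - (1/4)x
L_1(x) = (x + 1)(x - 1)(x - 2)(x - 3) / [-6] = -(1/6)x^4 + (5/6)x^3 - (5/6)x^2 - (5/6)x + 1
L_2(x) = (x + 1)x(x - 2)(x - 3) / [4] = (1/4)x^4 - x^3 + (1/4)x^2 + (3/2)x
L_3(x) = (x + 1)x(x - 1)(x - 3) / [-6] = -(1/6)x^4 + (1/2)x^3 + (1/6)x^2 - (1/2)x
L_4(x) = (x + 1)x(x - 1)(x - 2) / [24] = (1/24)x^4 - (1/12)x^3 - (1/24)x^2 + (1/12)x
P(x) = 3·L_0 + 4·L_1 + 3·L_2 + (-18)·L_3 + (-101)·L_4
Only the coefficient of x^4 is needed; take it from each L_i and combine:
3·(1/24) + 4·(-1/6) + 3·(1/4) + (-18)·(-1/6) + (-101)·(1/24) = -1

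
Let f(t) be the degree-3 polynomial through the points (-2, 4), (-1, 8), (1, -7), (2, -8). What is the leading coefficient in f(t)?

3/2

The leading coefficient equals the top divided difference f[-2,-1,1,2].
f[-2,-1] = (8 - 4) / (-1 - (-2)) = 4
f[-1,1] = (-7 - 8) / (1 - (-1)) = -15/2
f[1,2] = (-8 - (-7)) / (2 - 1) = -1
f[-2,-1,1] = (-15/2 - 4) / (1 - (-2)) = -23/6
f[-1,1,2] = (-1 - (-15/2)) / (2 - (-1)) = 13/6
f[-2,-1,1,2] = (13/6 - (-23/6)) / (2 - (-2)) = 3/2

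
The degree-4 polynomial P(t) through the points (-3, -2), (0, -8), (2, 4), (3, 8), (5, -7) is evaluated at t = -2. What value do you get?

Evaluate each Lagrange basis at t = -2:
L_0(-2) = (-2)·(-4)·(-5)·(-7)/[(-3)·(-5)·(-6)·(-8)] = 7/18
L_1(-2) = (1)·(-4)·(-5)·(-7)/[(3)·(-2)·(-3)·(-5)] = 14/9
L_2(-2) = (1)·(-2)·(-5)·(-7)/[(5)·(2)·(-1)·(-3)] = -7/3
L_3(-2) = (1)·(-2)·(-4)·(-7)/[(6)·(3)·(1)·(-2)] = 14/9
L_4(-2) = (1)·(-2)·(-4)·(-5)/[(8)·(5)·(3)·(2)] = -1/6
Sum: (-2)·(7/18) + (-8)·(14/9) + 4·(-7/3) + 8·(14/9) + (-7)·(-1/6) = -161/18

-161/18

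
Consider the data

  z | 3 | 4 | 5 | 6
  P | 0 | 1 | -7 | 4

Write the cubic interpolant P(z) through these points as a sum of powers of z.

P(z) = (14/3)z^3 - (121/2)z^2 + (1511/6)z - 337

L_0(z) = (z - 4)(z - 5)(z - 6) / [-6] = -(1/6)z^3 + (5/2)z^2 - (37/3)z + 20
L_1(z) = (z - 3)(z - 5)(z - 6) / [2] = (1/2)z^3 - 7z^2 + (63/2)z - 45
L_2(z) = (z - 3)(z - 4)(z - 6) / [-2] = -(1/2)z^3 + (13/2)z^2 - 27z + 36
L_3(z) = (z - 3)(z - 4)(z - 5) / [6] = (1/6)z^3 - 2z^2 + (47/6)z - 10
P(z) = 0·L_0 + 1·L_1 + (-7)·L_2 + 4·L_3
  0·L_0(z) = 0
  1·L_1(z) = (1/2)z^3 - 7z^2 + (63/2)z - 45
  (-7)·L_2(z) = (7/2)z^3 - (91/2)z^2 + 189z - 252
  4·L_3(z) = (2/3)z^3 - 8z^2 + (94/3)z - 40
Adding term by term: (14/3)z^3 - (121/2)z^2 + (1511/6)z - 337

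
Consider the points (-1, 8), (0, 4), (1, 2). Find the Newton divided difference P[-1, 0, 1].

1

P[-1,0] = (4 - 8) / (0 - (-1)) = -4
P[0,1] = (2 - 4) / (1 - 0) = -2
P[-1,0,1] = (-2 - (-4)) / (1 - (-1)) = 1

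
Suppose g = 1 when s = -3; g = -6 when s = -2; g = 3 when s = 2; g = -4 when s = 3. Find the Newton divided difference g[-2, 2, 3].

g[-2,2] = (3 - (-6)) / (2 - (-2)) = 9/4
g[2,3] = (-4 - 3) / (3 - 2) = -7
g[-2,2,3] = (-7 - 9/4) / (3 - (-2)) = -37/20

-37/20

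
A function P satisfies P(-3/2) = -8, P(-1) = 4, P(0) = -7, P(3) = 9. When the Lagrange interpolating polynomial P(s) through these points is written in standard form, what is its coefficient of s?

L_0(s) = (s + 1)s(s - 3) / [-27/8] = -(8/27)s^3 + (16/27)s^2 + (8/9)s
L_1(s) = (s + 3/2)s(s - 3) / [2] = (1/2)s^3 - (3/4)s^2 - (9/4)s
L_2(s) = (s + 3/2)(s + 1)(s - 3) / [-9/2] = -(2/9)s^3 + (1/9)s^2 + (4/3)s + 1
L_3(s) = (s + 3/2)(s + 1)s / [54] = (1/54)s^3 + (5/108)s^2 + (1/36)s
P(s) = (-8)·L_0 + 4·L_1 + (-7)·L_2 + 9·L_3
Only the coefficient of s is needed; take it from each L_i and combine:
(-8)·(8/9) + 4·(-9/4) + (-7)·(4/3) + 9·(1/36) = -907/36

-907/36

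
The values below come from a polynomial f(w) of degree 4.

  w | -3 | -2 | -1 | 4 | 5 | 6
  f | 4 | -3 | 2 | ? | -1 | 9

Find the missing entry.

29/12

The 5 known values determine f uniquely (degree ≤ 4).
Evaluate each Lagrange basis at w = 4:
L_0(4) = (6)·(5)·(-1)·(-2)/[(-1)·(-2)·(-8)·(-9)] = 5/12
L_1(4) = (7)·(5)·(-1)·(-2)/[(1)·(-1)·(-7)·(-8)] = -5/4
L_2(4) = (7)·(6)·(-1)·(-2)/[(2)·(1)·(-6)·(-7)] = 1
L_3(4) = (7)·(6)·(5)·(-2)/[(8)·(7)·(6)·(-1)] = 5/4
L_4(4) = (7)·(6)·(5)·(-1)/[(9)·(8)·(7)·(1)] = -5/12
Sum: 4·(5/12) + (-3)·(-5/4) + 2·(1) + (-1)·(5/4) + 9·(-5/12) = 29/12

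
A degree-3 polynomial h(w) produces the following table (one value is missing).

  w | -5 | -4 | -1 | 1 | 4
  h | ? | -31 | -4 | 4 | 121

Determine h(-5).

The 4 known values determine h uniquely (degree ≤ 3).
Evaluate each Lagrange basis at w = -5:
L_0(-5) = (-4)·(-6)·(-9)/[(-3)·(-5)·(-8)] = 9/5
L_1(-5) = (-1)·(-6)·(-9)/[(3)·(-2)·(-5)] = -9/5
L_2(-5) = (-1)·(-4)·(-9)/[(5)·(2)·(-3)] = 6/5
L_3(-5) = (-1)·(-4)·(-6)/[(8)·(5)·(3)] = -1/5
Sum: (-31)·(9/5) + (-4)·(-9/5) + 4·(6/5) + 121·(-1/5) = -68

-68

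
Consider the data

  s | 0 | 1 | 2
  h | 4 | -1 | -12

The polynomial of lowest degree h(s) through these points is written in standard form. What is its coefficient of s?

Build the Lagrange basis polynomials:
L_0(s) = (s - 1)(s - 2) / [2] = (1/2)s^2 - (3/2)s + 1
L_1(s) = s(s - 2) / [-1] = -s^2 + 2s
L_2(s) = s(s - 1) / [2] = (1/2)s^2 - (1/2)s
h(s) = 4·L_0 + (-1)·L_1 + (-12)·L_2
Only the coefficient of s is needed; take it from each L_i and combine:
4·(-3/2) + (-1)·(2) + (-12)·(-1/2) = -2

-2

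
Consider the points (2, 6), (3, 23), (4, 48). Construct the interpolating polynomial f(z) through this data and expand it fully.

f(z) = 4z^2 - 3z - 4

Build the Lagrange basis polynomials:
L_0(z) = (z - 3)(z - 4) / [2] = (1/2)z^2 - (7/2)z + 6
L_1(z) = (z - 2)(z - 4) / [-1] = -z^2 + 6z - 8
L_2(z) = (z - 2)(z - 3) / [2] = (1/2)z^2 - (5/2)z + 3
f(z) = 6·L_0 + 23·L_1 + 48·L_2
  6·L_0(z) = 3z^2 - 21z + 36
  23·L_1(z) = -23z^2 + 138z - 184
  48·L_2(z) = 24z^2 - 120z + 144
Adding term by term: 4z^2 - 3z - 4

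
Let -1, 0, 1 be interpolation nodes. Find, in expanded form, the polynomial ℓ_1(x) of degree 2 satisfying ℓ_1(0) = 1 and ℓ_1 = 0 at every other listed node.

ℓ_1(x) = -x^2 + 1

ℓ_1(x) = (x + 1)(x - 1) / [(1)·(-1)]
       = (x^2 - 1) / (-1)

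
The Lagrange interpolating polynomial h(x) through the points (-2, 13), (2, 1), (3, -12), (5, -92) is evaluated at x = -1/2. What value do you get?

23/8

Evaluate each Lagrange basis at x = -1/2:
L_0(-1/2) = (-5/2)·(-7/2)·(-11/2)/[(-4)·(-5)·(-7)] = 11/32
L_1(-1/2) = (3/2)·(-7/2)·(-11/2)/[(4)·(-1)·(-3)] = 77/32
L_2(-1/2) = (3/2)·(-5/2)·(-11/2)/[(5)·(1)·(-2)] = -33/16
L_3(-1/2) = (3/2)·(-5/2)·(-7/2)/[(7)·(3)·(2)] = 5/16
Sum: 13·(11/32) + 1·(77/32) + (-12)·(-33/16) + (-92)·(5/16) = 23/8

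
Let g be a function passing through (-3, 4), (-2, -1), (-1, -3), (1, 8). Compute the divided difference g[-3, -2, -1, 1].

1/4

g[-3,-2] = (-1 - 4) / (-2 - (-3)) = -5
g[-2,-1] = (-3 - (-1)) / (-1 - (-2)) = -2
g[-1,1] = (8 - (-3)) / (1 - (-1)) = 11/2
g[-3,-2,-1] = (-2 - (-5)) / (-1 - (-3)) = 3/2
g[-2,-1,1] = (11/2 - (-2)) / (1 - (-2)) = 5/2
g[-3,-2,-1,1] = (5/2 - 3/2) / (1 - (-3)) = 1/4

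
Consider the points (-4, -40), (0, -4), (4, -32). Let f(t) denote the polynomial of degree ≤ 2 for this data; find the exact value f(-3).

-25

Evaluate each Lagrange basis at t = -3:
L_0(-3) = (-3)·(-7)/[(-4)·(-8)] = 21/32
L_1(-3) = (1)·(-7)/[(4)·(-4)] = 7/16
L_2(-3) = (1)·(-3)/[(8)·(4)] = -3/32
Sum: (-40)·(21/32) + (-4)·(7/16) + (-32)·(-3/32) = -25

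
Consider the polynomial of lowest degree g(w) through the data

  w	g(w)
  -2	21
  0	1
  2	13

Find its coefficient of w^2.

Build the Lagrange basis polynomials:
L_0(w) = w(w - 2) / [8] = (1/8)w^2 - (1/4)w
L_1(w) = (w + 2)(w - 2) / [-4] = -(1/4)w^2 + 1
L_2(w) = (w + 2)w / [8] = (1/8)w^2 + (1/4)w
g(w) = 21·L_0 + 1·L_1 + 13·L_2
Only the coefficient of w^2 is needed; take it from each L_i and combine:
21·(1/8) + 1·(-1/4) + 13·(1/8) = 4

4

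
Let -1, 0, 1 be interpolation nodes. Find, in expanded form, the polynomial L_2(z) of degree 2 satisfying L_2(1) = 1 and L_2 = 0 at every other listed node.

L_2(z) = (1/2)z^2 + (1/2)z

L_2(z) = (z + 1)z / [(2)·(1)]
       = (z^2 + z) / (2)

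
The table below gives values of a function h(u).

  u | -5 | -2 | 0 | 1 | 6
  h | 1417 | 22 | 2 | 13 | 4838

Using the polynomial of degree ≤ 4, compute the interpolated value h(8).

14482

Using Newton's divided-difference form:
h[-5,-2] = (22 - 1417) / (-2 - (-5)) = -465
h[-2,0] = (2 - 22) / (0 - (-2)) = -10
h[0,1] = (13 - 2) / (1 - 0) = 11
h[1,6] = (4838 - 13) / (6 - 1) = 965
h[-5,-2,0] = (-10 - (-465)) / (0 - (-5)) = 91
h[-2,0,1] = (11 - (-10)) / (1 - (-2)) = 7
h[0,1,6] = (965 - 11) / (6 - 0) = 159
h[-5,-2,0,1] = (7 - 91) / (1 - (-5)) = -14
h[-2,0,1,6] = (159 - 7) / (6 - (-2)) = 19
h[-5,-2,0,1,6] = (19 - (-14)) / (6 - (-5)) = 3
h(8) = 1417 + (-465)·(13) + 91·(13)·(10) + (-14)·(13)·(10)·(8) + 3·(13)·(10)·(8)·(7) = 14482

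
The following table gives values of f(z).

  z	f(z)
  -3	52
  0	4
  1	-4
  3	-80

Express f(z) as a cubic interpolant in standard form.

Newton's divided differences:
f[-3,0] = (4 - 52) / (0 - (-3)) = -16
f[0,1] = (-4 - 4) / (1 - 0) = -8
f[1,3] = (-80 - (-4)) / (3 - 1) = -38
f[-3,0,1] = (-8 - (-16)) / (1 - (-3)) = 2
f[0,1,3] = (-38 - (-8)) / (3 - 0) = -10
f[-3,0,1,3] = (-10 - 2) / (3 - (-3)) = -2
f(z) = 52 + (-16)·(z + 3) + 2·(z + 3)z + (-2)·(z + 3)z(z - 1)
Expanding: f(z) = -2z^3 - 2z^2 - 4z + 4

f(z) = -2z^3 - 2z^2 - 4z + 4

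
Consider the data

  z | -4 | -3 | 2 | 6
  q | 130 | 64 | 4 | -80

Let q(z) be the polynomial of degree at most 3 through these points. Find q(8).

Evaluate each Lagrange basis at z = 8:
L_0(8) = (11)·(6)·(2)/[(-1)·(-6)·(-10)] = -11/5
L_1(8) = (12)·(6)·(2)/[(1)·(-5)·(-9)] = 16/5
L_2(8) = (12)·(11)·(2)/[(6)·(5)·(-4)] = -11/5
L_3(8) = (12)·(11)·(6)/[(10)·(9)·(4)] = 11/5
Sum: 130·(-11/5) + 64·(16/5) + 4·(-11/5) + (-80)·(11/5) = -266

-266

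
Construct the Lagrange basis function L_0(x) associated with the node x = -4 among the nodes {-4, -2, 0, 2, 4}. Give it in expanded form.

L_0(x) = (1/384)x^4 - (1/96)x^3 - (1/96)x^2 + (1/24)x

L_0(x) = (x + 2)x(x - 2)(x - 4) / [(-2)·(-4)·(-6)·(-8)]
       = (x^4 - 4x^3 - 4x^2 + 16x) / (384)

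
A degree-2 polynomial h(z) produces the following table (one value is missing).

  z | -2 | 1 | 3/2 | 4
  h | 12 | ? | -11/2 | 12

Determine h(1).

-6

The 3 known values determine h uniquely (degree ≤ 2).
Evaluate each Lagrange basis at z = 1:
L_0(1) = (-1/2)·(-3)/[(-7/2)·(-6)] = 1/14
L_1(1) = (3)·(-3)/[(7/2)·(-5/2)] = 36/35
L_2(1) = (3)·(-1/2)/[(6)·(5/2)] = -1/10
Sum: 12·(1/14) + (-11/2)·(36/35) + 12·(-1/10) = -6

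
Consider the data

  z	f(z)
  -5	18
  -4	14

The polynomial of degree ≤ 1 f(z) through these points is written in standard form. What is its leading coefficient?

The leading coefficient equals the top divided difference f[-5,-4].
f[-5,-4] = (14 - 18) / (-4 - (-5)) = -4

-4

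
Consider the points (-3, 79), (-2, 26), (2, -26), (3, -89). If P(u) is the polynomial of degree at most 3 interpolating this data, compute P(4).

Evaluate each Lagrange basis at u = 4:
L_0(4) = (6)·(2)·(1)/[(-1)·(-5)·(-6)] = -2/5
L_1(4) = (7)·(2)·(1)/[(1)·(-4)·(-5)] = 7/10
L_2(4) = (7)·(6)·(1)/[(5)·(4)·(-1)] = -21/10
L_3(4) = (7)·(6)·(2)/[(6)·(5)·(1)] = 14/5
Sum: 79·(-2/5) + 26·(7/10) + (-26)·(-21/10) + (-89)·(14/5) = -208

-208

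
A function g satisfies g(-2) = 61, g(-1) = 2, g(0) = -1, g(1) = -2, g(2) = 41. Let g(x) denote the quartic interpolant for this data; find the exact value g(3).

266

Evaluate each Lagrange basis at x = 3:
L_0(3) = (4)·(3)·(2)·(1)/[(-1)·(-2)·(-3)·(-4)] = 1
L_1(3) = (5)·(3)·(2)·(1)/[(1)·(-1)·(-2)·(-3)] = -5
L_2(3) = (5)·(4)·(2)·(1)/[(2)·(1)·(-1)·(-2)] = 10
L_3(3) = (5)·(4)·(3)·(1)/[(3)·(2)·(1)·(-1)] = -10
L_4(3) = (5)·(4)·(3)·(2)/[(4)·(3)·(2)·(1)] = 5
Sum: 61·(1) + 2·(-5) + (-1)·(10) + (-2)·(-10) + 41·(5) = 266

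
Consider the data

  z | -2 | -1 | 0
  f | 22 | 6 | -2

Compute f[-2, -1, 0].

f[-2,-1] = (6 - 22) / (-1 - (-2)) = -16
f[-1,0] = (-2 - 6) / (0 - (-1)) = -8
f[-2,-1,0] = (-8 - (-16)) / (0 - (-2)) = 4

4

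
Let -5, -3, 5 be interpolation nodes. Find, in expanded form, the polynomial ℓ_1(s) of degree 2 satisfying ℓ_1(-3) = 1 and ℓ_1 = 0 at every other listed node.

ℓ_1(s) = (s + 5)(s - 5) / [(2)·(-8)]
       = (s^2 - 25) / (-16)

ℓ_1(s) = -(1/16)s^2 + 25/16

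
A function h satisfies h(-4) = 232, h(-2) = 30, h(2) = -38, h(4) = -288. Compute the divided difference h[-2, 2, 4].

-18

h[-2,2] = (-38 - 30) / (2 - (-2)) = -17
h[2,4] = (-288 - (-38)) / (4 - 2) = -125
h[-2,2,4] = (-125 - (-17)) / (4 - (-2)) = -18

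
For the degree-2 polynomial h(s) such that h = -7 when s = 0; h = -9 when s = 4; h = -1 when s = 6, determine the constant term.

-7

L_0(s) = (s - 4)(s - 6) / [24] = (1/24)s^2 - (5/12)s + 1
L_1(s) = s(s - 6) / [-8] = -(1/8)s^2 + (3/4)s
L_2(s) = s(s - 4) / [12] = (1/12)s^2 - (1/3)s
h(s) = (-7)·L_0 + (-9)·L_1 + (-1)·L_2
Only the constant term is needed; take it from each L_i and combine:
(-7)·(1) + (-9)·(0) + (-1)·(0) = -7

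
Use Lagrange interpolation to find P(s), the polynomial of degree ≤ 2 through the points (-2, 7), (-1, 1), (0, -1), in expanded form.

Build the Lagrange basis polynomials:
L_0(s) = (s + 1)s / [2] = (1/2)s^2 + (1/2)s
L_1(s) = (s + 2)s / [-1] = -s^2 - 2s
L_2(s) = (s + 2)(s + 1) / [2] = (1/2)s^2 + (3/2)s + 1
P(s) = 7·L_0 + 1·L_1 + (-1)·L_2
  7·L_0(s) = (7/2)s^2 + (7/2)s
  1·L_1(s) = -s^2 - 2s
  (-1)·L_2(s) = -(1/2)s^2 - (3/2)s - 1
Adding term by term: 2s^2 - 1

P(s) = 2s^2 - 1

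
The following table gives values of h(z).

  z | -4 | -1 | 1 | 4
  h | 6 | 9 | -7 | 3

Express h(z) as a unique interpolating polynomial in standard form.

Newton's divided differences:
h[-4,-1] = (9 - 6) / (-1 - (-4)) = 1
h[-1,1] = (-7 - 9) / (1 - (-1)) = -8
h[1,4] = (3 - (-7)) / (4 - 1) = 10/3
h[-4,-1,1] = (-8 - 1) / (1 - (-4)) = -9/5
h[-1,1,4] = (10/3 - (-8)) / (4 - (-1)) = 34/15
h[-4,-1,1,4] = (34/15 - (-9/5)) / (4 - (-4)) = 61/120
h(z) = 6 + 1·(z + 4) + (-9/5)·(z + 4)(z + 1) + (61/120)·(z + 4)(z + 1)(z - 1)
Expanding: h(z) = (61/120)z^3 + (7/30)z^2 - (1021/120)z + 23/30

h(z) = (61/120)z^3 + (7/30)z^2 - (1021/120)z + 23/30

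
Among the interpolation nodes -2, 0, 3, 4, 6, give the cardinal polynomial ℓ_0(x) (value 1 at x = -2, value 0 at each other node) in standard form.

ℓ_0(x) = (1/480)x^4 - (13/480)x^3 + (9/80)x^2 - (3/20)x

ℓ_0(x) = x(x - 3)(x - 4)(x - 6) / [(-2)·(-5)·(-6)·(-8)]
       = (x^4 - 13x^3 + 54x^2 - 72x) / (480)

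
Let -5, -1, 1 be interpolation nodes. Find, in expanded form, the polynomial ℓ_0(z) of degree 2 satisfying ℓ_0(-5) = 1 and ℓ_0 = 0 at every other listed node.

ℓ_0(z) = (1/24)z^2 - 1/24

ℓ_0(z) = (z + 1)(z - 1) / [(-4)·(-6)]
       = (z^2 - 1) / (24)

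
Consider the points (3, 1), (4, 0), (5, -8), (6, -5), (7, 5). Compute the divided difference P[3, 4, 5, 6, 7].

P[3,4] = (0 - 1) / (4 - 3) = -1
P[4,5] = (-8 - 0) / (5 - 4) = -8
P[5,6] = (-5 - (-8)) / (6 - 5) = 3
P[6,7] = (5 - (-5)) / (7 - 6) = 10
P[3,4,5] = (-8 - (-1)) / (5 - 3) = -7/2
P[4,5,6] = (3 - (-8)) / (6 - 4) = 11/2
P[5,6,7] = (10 - 3) / (7 - 5) = 7/2
P[3,4,5,6] = (11/2 - (-7/2)) / (6 - 3) = 3
P[4,5,6,7] = (7/2 - 11/2) / (7 - 4) = -2/3
P[3,4,5,6,7] = (-2/3 - 3) / (7 - 3) = -11/12

-11/12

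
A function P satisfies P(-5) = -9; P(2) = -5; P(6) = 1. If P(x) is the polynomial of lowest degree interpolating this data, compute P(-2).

-639/77

Using Newton's divided-difference form:
P[-5,2] = (-5 - (-9)) / (2 - (-5)) = 4/7
P[2,6] = (1 - (-5)) / (6 - 2) = 3/2
P[-5,2,6] = (3/2 - 4/7) / (6 - (-5)) = 13/154
P(-2) = -9 + (4/7)·(3) + (13/154)·(3)·(-4) = -639/77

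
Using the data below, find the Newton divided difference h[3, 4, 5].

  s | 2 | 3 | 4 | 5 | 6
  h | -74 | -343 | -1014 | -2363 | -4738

h[3,4] = (-1014 - (-343)) / (4 - 3) = -671
h[4,5] = (-2363 - (-1014)) / (5 - 4) = -1349
h[3,4,5] = (-1349 - (-671)) / (5 - 3) = -339

-339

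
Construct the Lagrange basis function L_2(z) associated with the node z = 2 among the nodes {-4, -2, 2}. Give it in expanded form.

L_2(z) = (z + 4)(z + 2) / [(6)·(4)]
       = (z^2 + 6z + 8) / (24)

L_2(z) = (1/24)z^2 + (1/4)z + 1/3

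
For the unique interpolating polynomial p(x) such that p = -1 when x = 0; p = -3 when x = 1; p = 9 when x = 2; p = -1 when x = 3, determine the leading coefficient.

-6

Build the Lagrange basis polynomials:
L_0(x) = (x - 1)(x - 2)(x - 3) / [-6] = -(1/6)x^3 + x^2 - (11/6)x + 1
L_1(x) = x(x - 2)(x - 3) / [2] = (1/2)x^3 - (5/2)x^2 + 3x
L_2(x) = x(x - 1)(x - 3) / [-2] = -(1/2)x^3 + 2x^2 - (3/2)x
L_3(x) = x(x - 1)(x - 2) / [6] = (1/6)x^3 - (1/2)x^2 + (1/3)x
p(x) = (-1)·L_0 + (-3)·L_1 + 9·L_2 + (-1)·L_3
Only the coefficient of x^3 is needed; take it from each L_i and combine:
(-1)·(-1/6) + (-3)·(1/2) + 9·(-1/2) + (-1)·(1/6) = -6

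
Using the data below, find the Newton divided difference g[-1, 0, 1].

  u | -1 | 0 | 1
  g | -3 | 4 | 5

g[-1,0] = (4 - (-3)) / (0 - (-1)) = 7
g[0,1] = (5 - 4) / (1 - 0) = 1
g[-1,0,1] = (1 - 7) / (1 - (-1)) = -3

-3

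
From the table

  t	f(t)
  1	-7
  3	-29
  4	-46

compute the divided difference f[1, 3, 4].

f[1,3] = (-29 - (-7)) / (3 - 1) = -11
f[3,4] = (-46 - (-29)) / (4 - 3) = -17
f[1,3,4] = (-17 - (-11)) / (4 - 1) = -2

-2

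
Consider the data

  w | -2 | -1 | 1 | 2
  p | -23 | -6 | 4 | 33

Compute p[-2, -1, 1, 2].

p[-2,-1] = (-6 - (-23)) / (-1 - (-2)) = 17
p[-1,1] = (4 - (-6)) / (1 - (-1)) = 5
p[1,2] = (33 - 4) / (2 - 1) = 29
p[-2,-1,1] = (5 - 17) / (1 - (-2)) = -4
p[-1,1,2] = (29 - 5) / (2 - (-1)) = 8
p[-2,-1,1,2] = (8 - (-4)) / (2 - (-2)) = 3

3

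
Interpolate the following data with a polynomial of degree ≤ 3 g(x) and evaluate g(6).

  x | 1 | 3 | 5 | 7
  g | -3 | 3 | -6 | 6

-39/8

Using Newton's divided-difference form:
g[1,3] = (3 - (-3)) / (3 - 1) = 3
g[3,5] = (-6 - 3) / (5 - 3) = -9/2
g[5,7] = (6 - (-6)) / (7 - 5) = 6
g[1,3,5] = (-9/2 - 3) / (5 - 1) = -15/8
g[3,5,7] = (6 - (-9/2)) / (7 - 3) = 21/8
g[1,3,5,7] = (21/8 - (-15/8)) / (7 - 1) = 3/4
g(6) = -3 + 3·(5) + (-15/8)·(5)·(3) + (3/4)·(5)·(3)·(1) = -39/8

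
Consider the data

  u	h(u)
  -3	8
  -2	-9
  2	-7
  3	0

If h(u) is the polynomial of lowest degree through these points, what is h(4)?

L_0(4) = (6)·(2)·(1)/[(-1)·(-5)·(-6)] = -2/5
L_1(4) = (7)·(2)·(1)/[(1)·(-4)·(-5)] = 7/10
L_2(4) = (7)·(6)·(1)/[(5)·(4)·(-1)] = -21/10
L_3(4) = (7)·(6)·(2)/[(6)·(5)·(1)] = 14/5
Sum: 8·(-2/5) + (-9)·(7/10) + (-7)·(-21/10) + 0 = 26/5

26/5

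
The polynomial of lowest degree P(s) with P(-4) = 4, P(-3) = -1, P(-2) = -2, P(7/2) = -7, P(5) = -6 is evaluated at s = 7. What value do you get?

2957/156

Using Newton's divided-difference form:
P[-4,-3] = (-1 - 4) / (-3 - (-4)) = -5
P[-3,-2] = (-2 - (-1)) / (-2 - (-3)) = -1
P[-2,7/2] = (-7 - (-2)) / (7/2 - (-2)) = -10/11
P[7/2,5] = (-6 - (-7)) / (5 - 7/2) = 2/3
P[-4,-3,-2] = (-1 - (-5)) / (-2 - (-4)) = 2
P[-3,-2,7/2] = (-10/11 - (-1)) / (7/2 - (-3)) = 2/143
P[-2,7/2,5] = (2/3 - (-10/11)) / (5 - (-2)) = 52/231
P[-4,-3,-2,7/2] = (2/143 - 2) / (7/2 - (-4)) = -568/2145
P[-3,-2,7/2,5] = (52/231 - 2/143) / (5 - (-3)) = 317/12012
P[-4,-3,-2,7/2,5] = (317/12012 - (-568/2145)) / (5 - (-4)) = 17489/540540
P(7) = 4 + (-5)·(11) + 2·(11)·(10) + (-568/2145)·(11)·(10)·(9) + (17489/540540)·(11)·(10)·(9)·(7/2) = 2957/156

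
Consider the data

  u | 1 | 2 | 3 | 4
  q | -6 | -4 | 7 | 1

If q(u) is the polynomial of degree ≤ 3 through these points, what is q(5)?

-48

L_0(5) = (3)·(2)·(1)/[(-1)·(-2)·(-3)] = -1
L_1(5) = (4)·(2)·(1)/[(1)·(-1)·(-2)] = 4
L_2(5) = (4)·(3)·(1)/[(2)·(1)·(-1)] = -6
L_3(5) = (4)·(3)·(2)/[(3)·(2)·(1)] = 4
Sum: (-6)·(-1) + (-4)·(4) + 7·(-6) + 1·(4) = -48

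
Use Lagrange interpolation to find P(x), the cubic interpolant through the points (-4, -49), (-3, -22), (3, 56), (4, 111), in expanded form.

P(x) = x^3 + 2x^2 + 4x - 1

Build the Lagrange basis polynomials:
L_0(x) = (x + 3)(x - 3)(x - 4) / [-56] = -(1/56)x^3 + (1/14)x^2 + (9/56)x - 9/14
L_1(x) = (x + 4)(x - 3)(x - 4) / [42] = (1/42)x^3 - (1/14)x^2 - (8/21)x + 8/7
L_2(x) = (x + 4)(x + 3)(x - 4) / [-42] = -(1/42)x^3 - (1/14)x^2 + (8/21)x + 8/7
L_3(x) = (x + 4)(x + 3)(x - 3) / [56] = (1/56)x^3 + (1/14)x^2 - (9/56)x - 9/14
P(x) = (-49)·L_0 + (-22)·L_1 + 56·L_2 + 111·L_3
  (-49)·L_0(x) = (7/8)x^3 - (7/2)x^2 - (63/8)x + 63/2
  (-22)·L_1(x) = -(11/21)x^3 + (11/7)x^2 + (176/21)x - 176/7
  56·L_2(x) = -(4/3)x^3 - 4x^2 + (64/3)x + 64
  111·L_3(x) = (111/56)x^3 + (111/14)x^2 - (999/56)x - 999/14
Adding term by term: x^3 + 2x^2 + 4x - 1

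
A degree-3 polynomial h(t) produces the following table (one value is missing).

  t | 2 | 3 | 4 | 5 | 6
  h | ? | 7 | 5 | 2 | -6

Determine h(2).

The 4 known values determine h uniquely (degree ≤ 3).
Evaluate each Lagrange basis at t = 2:
L_0(2) = (-2)·(-3)·(-4)/[(-1)·(-2)·(-3)] = 4
L_1(2) = (-1)·(-3)·(-4)/[(1)·(-1)·(-2)] = -6
L_2(2) = (-1)·(-2)·(-4)/[(2)·(1)·(-1)] = 4
L_3(2) = (-1)·(-2)·(-3)/[(3)·(2)·(1)] = -1
Sum: 7·(4) + 5·(-6) + 2·(4) + (-6)·(-1) = 12

12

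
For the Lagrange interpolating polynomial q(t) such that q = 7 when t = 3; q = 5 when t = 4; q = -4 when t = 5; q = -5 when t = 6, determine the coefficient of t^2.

Build the Lagrange basis polynomials:
L_0(t) = (t - 4)(t - 5)(t - 6) / [-6] = -(1/6)t^3 + (5/2)t^2 - (37/3)t + 20
L_1(t) = (t - 3)(t - 5)(t - 6) / [2] = (1/2)t^3 - 7t^2 + (63/2)t - 45
L_2(t) = (t - 3)(t - 4)(t - 6) / [-2] = -(1/2)t^3 + (13/2)t^2 - 27t + 36
L_3(t) = (t - 3)(t - 4)(t - 5) / [6] = (1/6)t^3 - 2t^2 + (47/6)t - 10
q(t) = 7·L_0 + 5·L_1 + (-4)·L_2 + (-5)·L_3
Only the coefficient of t^2 is needed; take it from each L_i and combine:
7·(5/2) + 5·(-7) + (-4)·(13/2) + (-5)·(-2) = -67/2

-67/2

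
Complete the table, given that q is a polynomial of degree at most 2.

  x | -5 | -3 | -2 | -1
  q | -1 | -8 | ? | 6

The 3 known values determine q uniquely (degree ≤ 2).
Evaluate each Lagrange basis at x = -2:
L_0(-2) = (1)·(-1)/[(-2)·(-4)] = -1/8
L_1(-2) = (3)·(-1)/[(2)·(-2)] = 3/4
L_2(-2) = (3)·(1)/[(4)·(2)] = 3/8
Sum: (-1)·(-1/8) + (-8)·(3/4) + 6·(3/8) = -29/8

-29/8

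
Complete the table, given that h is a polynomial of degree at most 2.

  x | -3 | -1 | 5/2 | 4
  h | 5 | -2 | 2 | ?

The 3 known values determine h uniquely (degree ≤ 2).
L_0(4) = (5)·(3/2)/[(-2)·(-11/2)] = 15/22
L_1(4) = (7)·(3/2)/[(2)·(-7/2)] = -3/2
L_2(4) = (7)·(5)/[(11/2)·(7/2)] = 20/11
Sum: 5·(15/22) + (-2)·(-3/2) + 2·(20/11) = 221/22

221/22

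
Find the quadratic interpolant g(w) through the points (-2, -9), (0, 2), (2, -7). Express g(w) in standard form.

Newton's divided differences:
g[-2,0] = (2 - (-9)) / (0 - (-2)) = 11/2
g[0,2] = (-7 - 2) / (2 - 0) = -9/2
g[-2,0,2] = (-9/2 - 11/2) / (2 - (-2)) = -5/2
g(w) = -9 + (11/2)·(w + 2) + (-5/2)·(w + 2)w
Expanding: g(w) = -(5/2)w^2 + (1/2)w + 2

g(w) = -(5/2)w^2 + (1/2)w + 2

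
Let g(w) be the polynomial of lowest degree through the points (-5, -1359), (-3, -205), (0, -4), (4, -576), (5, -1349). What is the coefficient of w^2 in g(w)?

Build the Lagrange basis polynomials:
L_0(w) = (w + 3)w(w - 4)(w - 5) / [900] = (1/900)w^4 - (1/150)w^3 - (7/900)w^2 + (1/15)w
L_1(w) = (w + 5)w(w - 4)(w - 5) / [-336] = -(1/336)w^4 + (1/84)w^3 + (25/336)w^2 - (25/84)w
L_2(w) = (w + 5)(w + 3)(w - 4)(w - 5) / [300] = (1/300)w^4 - (1/300)w^3 - (37/300)w^2 + (1/12)w + 1
L_3(w) = (w + 5)(w + 3)w(w - 5) / [-252] = -(1/252)w^4 - (1/84)w^3 + (25/252)w^2 + (25/84)w
L_4(w) = (w + 5)(w + 3)w(w - 4) / [400] = (1/400)w^4 + (1/100)w^3 - (17/400)w^2 - (3/20)w
g(w) = (-1359)·L_0 + (-205)·L_1 + (-4)·L_2 + (-576)·L_3 + (-1349)·L_4
Only the coefficient of w^2 is needed; take it from each L_i and combine:
(-1359)·(-7/900) + (-205)·(25/336) + (-4)·(-37/300) + (-576)·(25/252) + (-1349)·(-17/400) = -4

-4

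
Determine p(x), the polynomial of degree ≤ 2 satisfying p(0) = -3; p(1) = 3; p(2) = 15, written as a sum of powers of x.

p(x) = 3x^2 + 3x - 3

Newton's divided differences:
p[0,1] = (3 - (-3)) / (1 - 0) = 6
p[1,2] = (15 - 3) / (2 - 1) = 12
p[0,1,2] = (12 - 6) / (2 - 0) = 3
p(x) = -3 + 6·x + 3·x(x - 1)
Expanding: p(x) = 3x^2 + 3x - 3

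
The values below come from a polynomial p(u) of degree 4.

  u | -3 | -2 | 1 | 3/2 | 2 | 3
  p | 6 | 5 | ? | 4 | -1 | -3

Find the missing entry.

The 5 known values determine p uniquely (degree ≤ 4).
Evaluate each Lagrange basis at u = 1:
L_0(1) = (3)·(-1/2)·(-1)·(-2)/[(-1)·(-9/2)·(-5)·(-6)] = -1/45
L_1(1) = (4)·(-1/2)·(-1)·(-2)/[(1)·(-7/2)·(-4)·(-5)] = 2/35
L_2(1) = (4)·(3)·(-1)·(-2)/[(9/2)·(7/2)·(-1/2)·(-3/2)] = 128/63
L_3(1) = (4)·(3)·(-1/2)·(-2)/[(5)·(4)·(1/2)·(-1)] = -6/5
L_4(1) = (4)·(3)·(-1/2)·(-1)/[(6)·(5)·(3/2)·(1)] = 2/15
Sum: 6·(-1/45) + 5·(2/35) + 4·(128/63) + (-1)·(-6/5) + (-3)·(2/15) = 572/63

572/63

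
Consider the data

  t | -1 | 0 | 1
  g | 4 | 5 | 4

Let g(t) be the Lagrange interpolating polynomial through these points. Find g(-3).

-4

Evaluate each Lagrange basis at t = -3:
L_0(-3) = (-3)·(-4)/[(-1)·(-2)] = 6
L_1(-3) = (-2)·(-4)/[(1)·(-1)] = -8
L_2(-3) = (-2)·(-3)/[(2)·(1)] = 3
Sum: 4·(6) + 5·(-8) + 4·(3) = -4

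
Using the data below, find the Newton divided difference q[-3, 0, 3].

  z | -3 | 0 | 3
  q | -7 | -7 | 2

1/2

q[-3,0] = (-7 - (-7)) / (0 - (-3)) = 0
q[0,3] = (2 - (-7)) / (3 - 0) = 3
q[-3,0,3] = (3 - 0) / (3 - (-3)) = 1/2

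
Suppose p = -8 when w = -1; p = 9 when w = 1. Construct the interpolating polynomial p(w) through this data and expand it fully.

p(w) = (17/2)w + 1/2

Build the Lagrange basis polynomials:
L_0(w) = (w - 1) / [-2] = -(1/2)w + 1/2
L_1(w) = (w + 1) / [2] = (1/2)w + 1/2
p(w) = (-8)·L_0 + 9·L_1
  (-8)·L_0(w) = 4w - 4
  9·L_1(w) = (9/2)w + 9/2
Adding term by term: (17/2)w + 1/2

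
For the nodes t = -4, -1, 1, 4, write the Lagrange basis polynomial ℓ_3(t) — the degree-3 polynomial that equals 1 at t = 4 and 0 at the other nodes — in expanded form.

ℓ_3(t) = (t + 4)(t + 1)(t - 1) / [(8)·(5)·(3)]
       = (t^3 + 4t^2 - t - 4) / (120)

ℓ_3(t) = (1/120)t^3 + (1/30)t^2 - (1/120)t - 1/30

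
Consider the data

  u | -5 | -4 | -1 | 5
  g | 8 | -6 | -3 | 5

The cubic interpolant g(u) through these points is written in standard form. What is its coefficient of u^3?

-401/1080

Build the Lagrange basis polynomials:
L_0(u) = (u + 4)(u + 1)(u - 5) / [-40] = -(1/40)u^3 + (21/40)u + 1/2
L_1(u) = (u + 5)(u + 1)(u - 5) / [27] = (1/27)u^3 + (1/27)u^2 - (25/27)u - 25/27
L_2(u) = (u + 5)(u + 4)(u - 5) / [-72] = -(1/72)u^3 - (1/18)u^2 + (25/72)u + 25/18
L_3(u) = (u + 5)(u + 4)(u + 1) / [540] = (1/540)u^3 + (1/54)u^2 + (29/540)u + 1/27
g(u) = 8·L_0 + (-6)·L_1 + (-3)·L_2 + 5·L_3
Only the coefficient of u^3 is needed; take it from each L_i and combine:
8·(-1/40) + (-6)·(1/27) + (-3)·(-1/72) + 5·(1/540) = -401/1080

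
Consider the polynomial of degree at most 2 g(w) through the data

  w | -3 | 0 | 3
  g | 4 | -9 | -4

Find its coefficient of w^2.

1

The leading coefficient equals the top divided difference g[-3,0,3].
g[-3,0] = (-9 - 4) / (0 - (-3)) = -13/3
g[0,3] = (-4 - (-9)) / (3 - 0) = 5/3
g[-3,0,3] = (5/3 - (-13/3)) / (3 - (-3)) = 1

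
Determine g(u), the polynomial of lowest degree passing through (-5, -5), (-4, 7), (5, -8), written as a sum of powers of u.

Build the Lagrange basis polynomials:
L_0(u) = (u + 4)(u - 5) / [10] = (1/10)u^2 - (1/10)u - 2
L_1(u) = (u + 5)(u - 5) / [-9] = -(1/9)u^2 + 25/9
L_2(u) = (u + 5)(u + 4) / [90] = (1/90)u^2 + (1/10)u + 2/9
g(u) = (-5)·L_0 + 7·L_1 + (-8)·L_2
  (-5)·L_0(u) = -(1/2)u^2 + (1/2)u + 10
  7·L_1(u) = -(7/9)u^2 + 175/9
  (-8)·L_2(u) = -(4/45)u^2 - (4/5)u - 16/9
Adding term by term: -(41/30)u^2 - (3/10)u + 83/3

g(u) = -(41/30)u^2 - (3/10)u + 83/3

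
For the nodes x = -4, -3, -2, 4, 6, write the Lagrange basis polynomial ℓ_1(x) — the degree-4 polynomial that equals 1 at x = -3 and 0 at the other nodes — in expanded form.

ℓ_1(x) = -(1/63)x^4 + (4/63)x^3 + (4/9)x^2 - (64/63)x - 64/21

ℓ_1(x) = (x + 4)(x + 2)(x - 4)(x - 6) / [(1)·(-1)·(-7)·(-9)]
       = (x^4 - 4x^3 - 28x^2 + 64x + 192) / (-63)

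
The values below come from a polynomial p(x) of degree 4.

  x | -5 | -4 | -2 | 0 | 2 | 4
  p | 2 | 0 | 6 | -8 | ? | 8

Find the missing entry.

The 5 known values determine p uniquely (degree ≤ 4).
L_0(2) = (6)·(4)·(2)·(-2)/[(-1)·(-3)·(-5)·(-9)] = -32/45
L_1(2) = (7)·(4)·(2)·(-2)/[(1)·(-2)·(-4)·(-8)] = 7/4
L_2(2) = (7)·(6)·(2)·(-2)/[(3)·(2)·(-2)·(-6)] = -7/3
L_3(2) = (7)·(6)·(4)·(-2)/[(5)·(4)·(2)·(-4)] = 21/10
L_4(2) = (7)·(6)·(4)·(2)/[(9)·(8)·(6)·(4)] = 7/36
Sum: 2·(-32/45) + 0 + 6·(-7/3) + (-8)·(21/10) + 8·(7/36) = -92/3

-92/3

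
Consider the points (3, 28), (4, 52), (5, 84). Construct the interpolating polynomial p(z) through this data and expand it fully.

p(z) = 4z^2 - 4z + 4

Newton's divided differences:
p[3,4] = (52 - 28) / (4 - 3) = 24
p[4,5] = (84 - 52) / (5 - 4) = 32
p[3,4,5] = (32 - 24) / (5 - 3) = 4
p(z) = 28 + 24·(z - 3) + 4·(z - 3)(z - 4)
Expanding: p(z) = 4z^2 - 4z + 4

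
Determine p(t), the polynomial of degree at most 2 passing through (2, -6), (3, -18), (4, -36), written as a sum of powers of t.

L_0(t) = (t - 3)(t - 4) / [2] = (1/2)t^2 - (7/2)t + 6
L_1(t) = (t - 2)(t - 4) / [-1] = -t^2 + 6t - 8
L_2(t) = (t - 2)(t - 3) / [2] = (1/2)t^2 - (5/2)t + 3
p(t) = (-6)·L_0 + (-18)·L_1 + (-36)·L_2
  (-6)·L_0(t) = -3t^2 + 21t - 36
  (-18)·L_1(t) = 18t^2 - 108t + 144
  (-36)·L_2(t) = -18t^2 + 90t - 108
Adding term by term: -3t^2 + 3t

p(t) = -3t^2 + 3t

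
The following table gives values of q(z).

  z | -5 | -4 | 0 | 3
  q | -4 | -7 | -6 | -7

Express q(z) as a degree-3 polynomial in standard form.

q(z) = -(11/120)z^3 - (7/40)z^2 + (61/60)z - 6

Newton's divided differences:
q[-5,-4] = (-7 - (-4)) / (-4 - (-5)) = -3
q[-4,0] = (-6 - (-7)) / (0 - (-4)) = 1/4
q[0,3] = (-7 - (-6)) / (3 - 0) = -1/3
q[-5,-4,0] = (1/4 - (-3)) / (0 - (-5)) = 13/20
q[-4,0,3] = (-1/3 - 1/4) / (3 - (-4)) = -1/12
q[-5,-4,0,3] = (-1/12 - 13/20) / (3 - (-5)) = -11/120
q(z) = -4 + (-3)·(z + 5) + (13/20)·(z + 5)(z + 4) + (-11/120)·(z + 5)(z + 4)z
Expanding: q(z) = -(11/120)z^3 - (7/40)z^2 + (61/60)z - 6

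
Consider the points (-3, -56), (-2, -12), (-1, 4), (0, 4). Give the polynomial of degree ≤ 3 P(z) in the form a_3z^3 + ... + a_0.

Newton's divided differences:
P[-3,-2] = (-12 - (-56)) / (-2 - (-3)) = 44
P[-2,-1] = (4 - (-12)) / (-1 - (-2)) = 16
P[-1,0] = (4 - 4) / (0 - (-1)) = 0
P[-3,-2,-1] = (16 - 44) / (-1 - (-3)) = -14
P[-2,-1,0] = (0 - 16) / (0 - (-2)) = -8
P[-3,-2,-1,0] = (-8 - (-14)) / (0 - (-3)) = 2
P(z) = -56 + 44·(z + 3) + (-14)·(z + 3)(z + 2) + 2·(z + 3)(z + 2)(z + 1)
Expanding: P(z) = 2z^3 - 2z^2 - 4z + 4

P(z) = 2z^3 - 2z^2 - 4z + 4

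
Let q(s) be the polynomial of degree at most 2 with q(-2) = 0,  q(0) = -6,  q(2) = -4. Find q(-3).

6

L_0(-3) = (-3)·(-5)/[(-2)·(-4)] = 15/8
L_1(-3) = (-1)·(-5)/[(2)·(-2)] = -5/4
L_2(-3) = (-1)·(-3)/[(4)·(2)] = 3/8
Sum: 0 + (-6)·(-5/4) + (-4)·(3/8) = 6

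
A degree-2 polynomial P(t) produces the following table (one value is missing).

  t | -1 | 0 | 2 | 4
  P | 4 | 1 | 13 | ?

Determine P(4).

49

The 3 known values determine P uniquely (degree ≤ 2).
Evaluate each Lagrange basis at t = 4:
L_0(4) = (4)·(2)/[(-1)·(-3)] = 8/3
L_1(4) = (5)·(2)/[(1)·(-2)] = -5
L_2(4) = (5)·(4)/[(3)·(2)] = 10/3
Sum: 4·(8/3) + 1·(-5) + 13·(10/3) = 49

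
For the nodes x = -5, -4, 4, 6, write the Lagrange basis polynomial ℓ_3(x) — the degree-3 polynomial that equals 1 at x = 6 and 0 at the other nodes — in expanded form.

ℓ_3(x) = (1/220)x^3 + (1/44)x^2 - (4/55)x - 4/11

ℓ_3(x) = (x + 5)(x + 4)(x - 4) / [(11)·(10)·(2)]
       = (x^3 + 5x^2 - 16x - 80) / (220)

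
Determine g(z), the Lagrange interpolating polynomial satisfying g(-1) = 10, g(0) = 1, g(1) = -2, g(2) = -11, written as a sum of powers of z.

g(z) = -2z^3 + 3z^2 - 4z + 1

Build the Lagrange basis polynomials:
L_0(z) = z(z - 1)(z - 2) / [-6] = -(1/6)z^3 + (1/2)z^2 - (1/3)z
L_1(z) = (z + 1)(z - 1)(z - 2) / [2] = (1/2)z^3 - z^2 - (1/2)z + 1
L_2(z) = (z + 1)z(z - 2) / [-2] = -(1/2)z^3 + (1/2)z^2 + z
L_3(z) = (z + 1)z(z - 1) / [6] = (1/6)z^3 - (1/6)z
g(z) = 10·L_0 + 1·L_1 + (-2)·L_2 + (-11)·L_3
  10·L_0(z) = -(5/3)z^3 + 5z^2 - (10/3)z
  1·L_1(z) = (1/2)z^3 - z^2 - (1/2)z + 1
  (-2)·L_2(z) = z^3 - z^2 - 2z
  (-11)·L_3(z) = -(11/6)z^3 + (11/6)z
Adding term by term: -2z^3 + 3z^2 - 4z + 1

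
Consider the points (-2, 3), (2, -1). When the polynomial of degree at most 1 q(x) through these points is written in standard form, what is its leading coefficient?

The leading coefficient equals the top divided difference q[-2,2].
q[-2,2] = (-1 - 3) / (2 - (-2)) = -1

-1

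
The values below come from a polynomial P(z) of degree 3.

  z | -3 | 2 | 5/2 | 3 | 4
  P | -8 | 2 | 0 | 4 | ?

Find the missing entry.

402/11

The 4 known values determine P uniquely (degree ≤ 3).
Evaluate each Lagrange basis at z = 4:
L_0(4) = (2)·(3/2)·(1)/[(-5)·(-11/2)·(-6)] = -1/55
L_1(4) = (7)·(3/2)·(1)/[(5)·(-1/2)·(-1)] = 21/5
L_2(4) = (7)·(2)·(1)/[(11/2)·(1/2)·(-1/2)] = -112/11
L_3(4) = (7)·(2)·(3/2)/[(6)·(1)·(1/2)] = 7
Sum: (-8)·(-1/55) + 2·(21/5) + 0 + 4·(7) = 402/11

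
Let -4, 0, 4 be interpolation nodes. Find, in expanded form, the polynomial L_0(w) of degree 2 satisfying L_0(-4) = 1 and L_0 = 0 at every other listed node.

L_0(w) = (1/32)w^2 - (1/8)w

L_0(w) = w(w - 4) / [(-4)·(-8)]
       = (w^2 - 4w) / (32)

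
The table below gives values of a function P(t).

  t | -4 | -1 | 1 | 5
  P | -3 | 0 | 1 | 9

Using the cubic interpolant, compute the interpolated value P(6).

Evaluate each Lagrange basis at t = 6:
L_0(6) = (7)·(5)·(1)/[(-3)·(-5)·(-9)] = -7/27
L_1(6) = (10)·(5)·(1)/[(3)·(-2)·(-6)] = 25/18
L_2(6) = (10)·(7)·(1)/[(5)·(2)·(-4)] = -7/4
L_3(6) = (10)·(7)·(5)/[(9)·(6)·(4)] = 175/108
Sum: (-3)·(-7/27) + 0 + 1·(-7/4) + 9·(175/108) = 245/18

245/18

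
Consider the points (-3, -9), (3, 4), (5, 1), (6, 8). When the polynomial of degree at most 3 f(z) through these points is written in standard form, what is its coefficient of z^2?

Build the Lagrange basis polynomials:
L_0(z) = (z - 3)(z - 5)(z - 6) / [-432] = -(1/432)z^3 + (7/216)z^2 - (7/48)z + 5/24
L_1(z) = (z + 3)(z - 5)(z - 6) / [36] = (1/36)z^3 - (2/9)z^2 - (1/12)z + 5/2
L_2(z) = (z + 3)(z - 3)(z - 6) / [-16] = -(1/16)z^3 + (3/8)z^2 + (9/16)z - 27/8
L_3(z) = (z + 3)(z - 3)(z - 5) / [27] = (1/27)z^3 - (5/27)z^2 - (1/3)z + 5/3
f(z) = (-9)·L_0 + 4·L_1 + 1·L_2 + 8·L_3
Only the coefficient of z^2 is needed; take it from each L_i and combine:
(-9)·(7/216) + 4·(-2/9) + 1·(3/8) + 8·(-5/27) = -247/108

-247/108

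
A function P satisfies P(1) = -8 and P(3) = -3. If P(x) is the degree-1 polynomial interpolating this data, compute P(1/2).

-37/4

L_0(1/2) = (-5/2)/[(-2)] = 5/4
L_1(1/2) = (-1/2)/[(2)] = -1/4
Sum: (-8)·(5/4) + (-3)·(-1/4) = -37/4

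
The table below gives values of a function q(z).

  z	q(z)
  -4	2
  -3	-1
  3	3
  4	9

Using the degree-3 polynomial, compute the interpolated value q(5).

Evaluate each Lagrange basis at z = 5:
L_0(5) = (8)·(2)·(1)/[(-1)·(-7)·(-8)] = -2/7
L_1(5) = (9)·(2)·(1)/[(1)·(-6)·(-7)] = 3/7
L_2(5) = (9)·(8)·(1)/[(7)·(6)·(-1)] = -12/7
L_3(5) = (9)·(8)·(2)/[(8)·(7)·(1)] = 18/7
Sum: 2·(-2/7) + (-1)·(3/7) + 3·(-12/7) + 9·(18/7) = 17

17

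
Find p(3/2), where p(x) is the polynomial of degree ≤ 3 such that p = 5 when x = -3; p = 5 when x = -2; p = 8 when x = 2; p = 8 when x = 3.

1241/160

Using Newton's divided-difference form:
p[-3,-2] = (5 - 5) / (-2 - (-3)) = 0
p[-2,2] = (8 - 5) / (2 - (-2)) = 3/4
p[2,3] = (8 - 8) / (3 - 2) = 0
p[-3,-2,2] = (3/4 - 0) / (2 - (-3)) = 3/20
p[-2,2,3] = (0 - 3/4) / (3 - (-2)) = -3/20
p[-3,-2,2,3] = (-3/20 - 3/20) / (3 - (-3)) = -1/20
p(3/2) = 5 + 0·(9/2) + (3/20)·(9/2)·(7/2) + (-1/20)·(9/2)·(7/2)·(-1/2) = 1241/160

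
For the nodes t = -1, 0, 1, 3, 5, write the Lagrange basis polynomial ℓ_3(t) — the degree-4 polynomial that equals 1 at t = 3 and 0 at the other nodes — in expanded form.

ℓ_3(t) = -(1/48)t^4 + (5/48)t^3 + (1/48)t^2 - (5/48)t

ℓ_3(t) = (t + 1)t(t - 1)(t - 5) / [(4)·(3)·(2)·(-2)]
       = (t^4 - 5t^3 - t^2 + 5t) / (-48)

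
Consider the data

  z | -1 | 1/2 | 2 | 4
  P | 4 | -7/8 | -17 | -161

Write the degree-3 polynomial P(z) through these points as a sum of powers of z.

P(z) = -3z^3 + 2z^2 - 1

Newton's divided differences:
P[-1,1/2] = (-7/8 - 4) / (1/2 - (-1)) = -13/4
P[1/2,2] = (-17 - (-7/8)) / (2 - 1/2) = -43/4
P[2,4] = (-161 - (-17)) / (4 - 2) = -72
P[-1,1/2,2] = (-43/4 - (-13/4)) / (2 - (-1)) = -5/2
P[1/2,2,4] = (-72 - (-43/4)) / (4 - 1/2) = -35/2
P[-1,1/2,2,4] = (-35/2 - (-5/2)) / (4 - (-1)) = -3
P(z) = 4 + (-13/4)·(z + 1) + (-5/2)·(z + 1)(z - 1/2) + (-3)·(z + 1)(z - 1/2)(z - 2)
Expanding: P(z) = -3z^3 + 2z^2 - 1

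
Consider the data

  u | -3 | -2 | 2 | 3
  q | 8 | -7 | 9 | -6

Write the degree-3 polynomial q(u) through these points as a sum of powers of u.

Build the Lagrange basis polynomials:
L_0(u) = (u + 2)(u - 2)(u - 3) / [-30] = -(1/30)u^3 + (1/10)u^2 + (2/15)u - 2/5
L_1(u) = (u + 3)(u - 2)(u - 3) / [20] = (1/20)u^3 - (1/10)u^2 - (9/20)u + 9/10
L_2(u) = (u + 3)(u + 2)(u - 3) / [-20] = -(1/20)u^3 - (1/10)u^2 + (9/20)u + 9/10
L_3(u) = (u + 3)(u + 2)(u - 2) / [30] = (1/30)u^3 + (1/10)u^2 - (2/15)u - 2/5
q(u) = 8·L_0 + (-7)·L_1 + 9·L_2 + (-6)·L_3
  8·L_0(u) = -(4/15)u^3 + (4/5)u^2 + (16/15)u - 16/5
  (-7)·L_1(u) = -(7/20)u^3 + (7/10)u^2 + (63/20)u - 63/10
  9·L_2(u) = -(9/20)u^3 - (9/10)u^2 + (81/20)u + 81/10
  (-6)·L_3(u) = -(1/5)u^3 - (3/5)u^2 + (4/5)u + 12/5
Adding term by term: -(19/15)u^3 + (136/15)u + 1

q(u) = -(19/15)u^3 + (136/15)u + 1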